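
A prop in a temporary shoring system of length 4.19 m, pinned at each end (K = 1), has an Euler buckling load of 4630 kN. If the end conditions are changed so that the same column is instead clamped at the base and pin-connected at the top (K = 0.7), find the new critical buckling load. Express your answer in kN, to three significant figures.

P_cr ∝ 1/K², so P_cr,new = P_cr,old × (K_old/K_new)² = 4630 × (1/0.7)²
= 4630 × 2.041 = 9450 kN

P_cr ≈ 9450 kN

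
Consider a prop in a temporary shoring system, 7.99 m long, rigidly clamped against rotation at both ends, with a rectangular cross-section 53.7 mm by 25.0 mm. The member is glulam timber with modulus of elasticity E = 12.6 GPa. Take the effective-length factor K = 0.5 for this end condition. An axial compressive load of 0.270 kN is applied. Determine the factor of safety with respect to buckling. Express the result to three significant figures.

n ≈ 2.02

Buckling occurs about the weak axis: I_min = h·b³/12 with b = 25.0 mm (the shorter side).
I_min = 53.7×25.0³/12 = 6.992×10^4 mm⁴
I = 6.992×10^4 mm⁴ = 6.992×10^-8 m⁴
Effective length L_e = K·L = 0.5 × 7.99 = 3.995 m
P_cr = π²EI / L_e² = π² × 12.6×10⁹ × 6.992×10^-8 / 3.995² = 544.8 N
Factor of safety n = P_cr / P = 0.54482 / 0.270 = 2.02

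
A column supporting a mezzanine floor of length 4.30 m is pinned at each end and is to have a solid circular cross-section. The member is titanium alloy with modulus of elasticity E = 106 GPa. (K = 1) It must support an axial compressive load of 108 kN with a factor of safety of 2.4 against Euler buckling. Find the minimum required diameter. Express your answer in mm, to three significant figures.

Required P_cr = n·P = 2.4 × 108 = 259.2 kN
L_e = K·L = 1 × 4.30 = 4.300 m
Required I = P_cr·L_e²/(π²E) = 2.592×10^5 × 4.300² / (π² × 1.06×10^11) = 4.581×10^-6 m⁴
I_req = 4.581×10^6 mm⁴
Solid circle: I = πd⁴/64  ⇒  d = (64I/π)^(1/4) = (64×4.581×10^6/π)^(1/4) = 98.3 mm

d ≈ 98.3 mm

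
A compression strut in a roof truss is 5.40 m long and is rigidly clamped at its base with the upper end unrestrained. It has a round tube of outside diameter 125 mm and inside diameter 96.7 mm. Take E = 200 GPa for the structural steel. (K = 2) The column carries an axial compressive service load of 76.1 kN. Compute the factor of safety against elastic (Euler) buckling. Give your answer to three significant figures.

d_o = 125 mm, d_i = 96.7 mm
I = π(d_o⁴ − d_i⁴)/64 = π(125⁴ − 96.70⁴)/64 = 7.692×10^6 mm⁴
I = 7.692×10^6 mm⁴ = 7.692×10^-6 m⁴
Effective length L_e = K·L = 2 × 5.40 = 10.80 m
P_cr = π²EI / L_e² = π² × 200×10⁹ × 7.692×10^-6 / 10.80² = 1.302×10^5 N
Factor of safety n = P_cr / P = 130.17 / 76.1 = 1.71

n ≈ 1.71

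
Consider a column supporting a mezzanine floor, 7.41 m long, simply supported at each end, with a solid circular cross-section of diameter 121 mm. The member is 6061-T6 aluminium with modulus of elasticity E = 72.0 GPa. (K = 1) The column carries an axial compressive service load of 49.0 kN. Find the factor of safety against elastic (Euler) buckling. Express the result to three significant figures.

n ≈ 2.78

I = πd⁴/64 = π×121⁴/64 = 1.052×10^7 mm⁴
I = 1.052×10^7 mm⁴ = 1.052×10^-5 m⁴
Effective length L_e = K·L = 1 × 7.41 = 7.410 m
P_cr = π²EI / L_e² = π² × 72.0×10⁹ × 1.052×10^-5 / 7.410² = 1.362×10^5 N
Factor of safety n = P_cr / P = 136.18 / 49.0 = 2.78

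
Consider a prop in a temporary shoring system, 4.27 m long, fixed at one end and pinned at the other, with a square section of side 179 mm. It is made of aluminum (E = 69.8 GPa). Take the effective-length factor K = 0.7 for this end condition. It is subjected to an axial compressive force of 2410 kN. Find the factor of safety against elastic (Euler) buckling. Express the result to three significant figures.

I = a⁴/12 = 179⁴/12 = 8.555×10^7 mm⁴
I = 8.555×10^7 mm⁴ = 8.555×10^-5 m⁴
Effective length L_e = K·L = 0.7 × 4.27 = 2.989 m
P_cr = π²EI / L_e² = π² × 69.8×10⁹ × 8.555×10^-5 / 2.989² = 6.597×10^6 N
Factor of safety n = P_cr / P = 6596.8 / 2410 = 2.74

n ≈ 2.74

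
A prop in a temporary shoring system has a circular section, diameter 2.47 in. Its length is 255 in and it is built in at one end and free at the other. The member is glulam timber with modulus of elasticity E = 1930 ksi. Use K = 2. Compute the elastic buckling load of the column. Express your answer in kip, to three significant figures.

P_cr ≈ 0.134 kip

I = πd⁴/64 = π×2.47⁴/64 = 1.827 in⁴
Effective length L_e = K·L = 2 × 255 = 510.0 in
P_cr = π²EI / L_e² = π² × 1930×10³ × 1.827 / 510.0² = 133.8 lb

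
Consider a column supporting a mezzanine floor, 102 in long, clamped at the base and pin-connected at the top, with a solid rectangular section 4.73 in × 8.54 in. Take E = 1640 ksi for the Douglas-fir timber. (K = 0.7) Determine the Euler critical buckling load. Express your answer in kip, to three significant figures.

P_cr ≈ 239 kip

Buckling occurs about the weak axis: I_min = h·b³/12 with b = 4.73 in (the shorter side).
I_min = 8.54×4.73³/12 = 75.31 in⁴
Effective length L_e = K·L = 0.7 × 102 = 71.40 in
P_cr = π²EI / L_e² = π² × 1640×10³ × 75.31 / 71.40² = 2.391×10^5 lb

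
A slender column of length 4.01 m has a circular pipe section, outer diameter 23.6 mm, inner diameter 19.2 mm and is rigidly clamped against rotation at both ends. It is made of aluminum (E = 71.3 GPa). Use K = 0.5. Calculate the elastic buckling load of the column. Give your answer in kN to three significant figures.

P_cr ≈ 1.50 kN

d_o = 23.6 mm, d_i = 19.2 mm
I = π(d_o⁴ − d_i⁴)/64 = π(23.6⁴ − 19.20⁴)/64 = 8.556×10^3 mm⁴
I = 8.556×10^3 mm⁴ = 8.556×10^-9 m⁴
Effective length L_e = K·L = 0.5 × 4.01 = 2.005 m
P_cr = π²EI / L_e² = π² × 71.3×10⁹ × 8.556×10^-9 / 2.005² = 1.498×10^3 N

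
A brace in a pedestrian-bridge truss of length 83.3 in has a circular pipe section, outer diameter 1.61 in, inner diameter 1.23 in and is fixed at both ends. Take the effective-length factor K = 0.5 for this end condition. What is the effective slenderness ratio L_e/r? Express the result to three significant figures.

d_o = 1.61 in, d_i = 1.23 in
I = π(d_o⁴ − d_i⁴)/64 = π(1.61⁴ − 1.230⁴)/64 = 0.2175 in⁴
A = 0.8476 in²;  r_min = √(I/A) = √(0.2175/0.8476) = 0.5065 in
L_e = K·L = 0.5 × 83.3 = 41.65 in
λ = L_e / r_min = 41.650 / 0.5065 = 82.2

λ ≈ 82.2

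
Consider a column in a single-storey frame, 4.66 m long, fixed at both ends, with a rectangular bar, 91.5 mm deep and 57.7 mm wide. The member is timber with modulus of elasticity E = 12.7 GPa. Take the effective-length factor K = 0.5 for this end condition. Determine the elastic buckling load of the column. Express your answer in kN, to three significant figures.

Buckling occurs about the weak axis: I_min = h·b³/12 with b = 57.7 mm (the shorter side).
I_min = 91.5×57.7³/12 = 1.465×10^6 mm⁴
I = 1.465×10^6 mm⁴ = 1.465×10^-6 m⁴
Effective length L_e = K·L = 0.5 × 4.66 = 2.330 m
P_cr = π²EI / L_e² = π² × 12.7×10⁹ × 1.465×10^-6 / 2.330² = 3.382×10^4 N

P_cr ≈ 33.8 kN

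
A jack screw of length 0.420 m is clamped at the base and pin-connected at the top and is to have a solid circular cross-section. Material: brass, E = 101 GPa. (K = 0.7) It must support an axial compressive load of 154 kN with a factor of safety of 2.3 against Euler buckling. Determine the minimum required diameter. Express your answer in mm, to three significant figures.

Required P_cr = n·P = 2.3 × 154 = 354.2 kN
L_e = K·L = 0.7 × 0.420 = 0.2940 m
Required I = P_cr·L_e²/(π²E) = 3.542×10^5 × 0.2940² / (π² × 1.01×10^11) = 3.071×10^-8 m⁴
I_req = 3.071×10^4 mm⁴
Solid circle: I = πd⁴/64  ⇒  d = (64I/π)^(1/4) = (64×3.071×10^4/π)^(1/4) = 28.1 mm

d ≈ 28.1 mm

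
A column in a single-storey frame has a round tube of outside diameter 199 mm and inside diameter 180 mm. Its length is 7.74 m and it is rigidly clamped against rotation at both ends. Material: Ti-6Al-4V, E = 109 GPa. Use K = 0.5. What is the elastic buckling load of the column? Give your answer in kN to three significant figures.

P_cr ≈ 1830 kN

d_o = 199 mm, d_i = 180 mm
I = π(d_o⁴ − d_i⁴)/64 = π(199⁴ − 180.0⁴)/64 = 2.545×10^7 mm⁴
I = 2.545×10^7 mm⁴ = 2.545×10^-5 m⁴
Effective length L_e = K·L = 0.5 × 7.74 = 3.870 m
P_cr = π²EI / L_e² = π² × 109×10⁹ × 2.545×10^-5 / 3.870² = 1.828×10^6 N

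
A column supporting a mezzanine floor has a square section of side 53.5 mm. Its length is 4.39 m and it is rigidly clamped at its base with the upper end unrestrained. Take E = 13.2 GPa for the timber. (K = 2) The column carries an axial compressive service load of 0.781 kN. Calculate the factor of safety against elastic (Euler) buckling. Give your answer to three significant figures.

I = a⁴/12 = 53.5⁴/12 = 6.827×10^5 mm⁴
I = 6.827×10^5 mm⁴ = 6.827×10^-7 m⁴
Effective length L_e = K·L = 2 × 4.39 = 8.780 m
P_cr = π²EI / L_e² = π² × 13.2×10⁹ × 6.827×10^-7 / 8.780² = 1.154×10^3 N
Factor of safety n = P_cr / P = 1.1538 / 0.781 = 1.48

n ≈ 1.48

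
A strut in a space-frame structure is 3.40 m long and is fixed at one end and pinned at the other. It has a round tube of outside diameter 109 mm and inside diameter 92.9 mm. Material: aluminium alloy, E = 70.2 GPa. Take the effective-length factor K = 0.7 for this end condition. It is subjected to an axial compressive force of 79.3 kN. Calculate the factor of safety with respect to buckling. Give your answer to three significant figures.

d_o = 109 mm, d_i = 92.9 mm
I = π(d_o⁴ − d_i⁴)/64 = π(109⁴ − 92.90⁴)/64 = 3.273×10^6 mm⁴
I = 3.273×10^6 mm⁴ = 3.273×10^-6 m⁴
Effective length L_e = K·L = 0.7 × 3.40 = 2.380 m
P_cr = π²EI / L_e² = π² × 70.2×10⁹ × 3.273×10^-6 / 2.380² = 4.003×10^5 N
Factor of safety n = P_cr / P = 400.32 / 79.3 = 5.05

n ≈ 5.05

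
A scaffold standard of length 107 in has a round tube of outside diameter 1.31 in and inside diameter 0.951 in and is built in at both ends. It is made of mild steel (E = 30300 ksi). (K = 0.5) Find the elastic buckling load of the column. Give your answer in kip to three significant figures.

d_o = 1.31 in, d_i = 0.951 in
I = π(d_o⁴ − d_i⁴)/64 = π(1.31⁴ − 0.9510⁴)/64 = 0.1044 in⁴
Effective length L_e = K·L = 0.5 × 107 = 53.50 in
P_cr = π²EI / L_e² = π² × 30300×10³ × 0.1044 / 53.50² = 1.091×10^4 lb

P_cr ≈ 10.9 kip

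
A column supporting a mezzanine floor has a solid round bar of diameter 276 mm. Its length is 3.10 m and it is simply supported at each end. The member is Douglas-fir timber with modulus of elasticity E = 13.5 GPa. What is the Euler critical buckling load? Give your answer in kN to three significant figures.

I = πd⁴/64 = π×276⁴/64 = 2.848×10^8 mm⁴
I = 2.848×10^8 mm⁴ = 2.848×10^-4 m⁴
Effective length L_e = K·L = 1 × 3.10 = 3.100 m
P_cr = π²EI / L_e² = π² × 13.5×10⁹ × 2.848×10^-4 / 3.100² = 3.949×10^6 N

P_cr ≈ 3950 kN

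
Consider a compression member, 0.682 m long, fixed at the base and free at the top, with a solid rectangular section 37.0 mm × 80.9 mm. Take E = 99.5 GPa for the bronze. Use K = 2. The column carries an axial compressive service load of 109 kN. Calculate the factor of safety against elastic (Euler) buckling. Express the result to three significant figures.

n ≈ 1.65

Buckling occurs about the weak axis: I_min = h·b³/12 with b = 37.0 mm (the shorter side).
I_min = 80.9×37.0³/12 = 3.415×10^5 mm⁴
I = 3.415×10^5 mm⁴ = 3.415×10^-7 m⁴
Effective length L_e = K·L = 2 × 0.682 = 1.364 m
P_cr = π²EI / L_e² = π² × 99.5×10⁹ × 3.415×10^-7 / 1.364² = 1.802×10^5 N
Factor of safety n = P_cr / P = 180.25 / 109 = 1.65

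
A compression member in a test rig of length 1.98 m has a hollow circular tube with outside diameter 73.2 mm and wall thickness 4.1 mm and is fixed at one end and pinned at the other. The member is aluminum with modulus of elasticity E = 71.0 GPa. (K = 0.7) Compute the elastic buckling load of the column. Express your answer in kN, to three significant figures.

P_cr ≈ 194 kN

Inner diameter d_i = 73.2 − 2×4.1 = 65.00 mm
I = π(d_o⁴ − d_i⁴)/64 = π(73.2⁴ − 65.00⁴)/64 = 5.331×10^5 mm⁴
I = 5.331×10^5 mm⁴ = 5.331×10^-7 m⁴
Effective length L_e = K·L = 0.7 × 1.98 = 1.386 m
P_cr = π²EI / L_e² = π² × 71.0×10⁹ × 5.331×10^-7 / 1.386² = 1.945×10^5 N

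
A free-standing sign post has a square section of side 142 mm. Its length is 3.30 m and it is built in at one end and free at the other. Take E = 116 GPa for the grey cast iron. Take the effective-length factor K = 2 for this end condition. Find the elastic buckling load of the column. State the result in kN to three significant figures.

I = a⁴/12 = 142⁴/12 = 3.388×10^7 mm⁴
I = 3.388×10^7 mm⁴ = 3.388×10^-5 m⁴
Effective length L_e = K·L = 2 × 3.30 = 6.600 m
P_cr = π²EI / L_e² = π² × 116×10⁹ × 3.388×10^-5 / 6.600² = 8.905×10^5 N

P_cr ≈ 891 kN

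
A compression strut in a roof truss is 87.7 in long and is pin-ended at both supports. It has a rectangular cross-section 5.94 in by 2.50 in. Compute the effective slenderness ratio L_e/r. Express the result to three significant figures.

Buckling occurs about the weak axis: I_min = h·b³/12 with b = 2.50 in (the shorter side).
I_min = 5.94×2.50³/12 = 7.734 in⁴
A = 14.85 in²;  r_min = √(I/A) = √(7.734/14.85) = 0.7217 in
L_e = K·L = 1 × 87.7 = 87.70 in
λ = L_e / r_min = 87.700 / 0.7217 = 122

λ ≈ 122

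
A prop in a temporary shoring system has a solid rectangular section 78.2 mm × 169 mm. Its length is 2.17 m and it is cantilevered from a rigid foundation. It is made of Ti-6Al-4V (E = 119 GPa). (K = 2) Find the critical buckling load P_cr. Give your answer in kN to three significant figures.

P_cr ≈ 420 kN

Buckling occurs about the weak axis: I_min = h·b³/12 with b = 78.2 mm (the shorter side).
I_min = 169×78.2³/12 = 6.735×10^6 mm⁴
I = 6.735×10^6 mm⁴ = 6.735×10^-6 m⁴
Effective length L_e = K·L = 2 × 2.17 = 4.340 m
P_cr = π²EI / L_e² = π² × 119×10⁹ × 6.735×10^-6 / 4.340² = 4.199×10^5 N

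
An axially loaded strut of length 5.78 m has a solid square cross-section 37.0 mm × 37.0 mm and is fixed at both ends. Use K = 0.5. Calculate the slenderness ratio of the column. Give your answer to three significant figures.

λ ≈ 271

I = a⁴/12 = 37.0⁴/12 = 1.562×10^5 mm⁴
A = 1.369×10^3 mm²;  r_min = √(I/A) = √(1.562×10^5/1.369×10^3) = 10.68 mm
L_e = K·L = 0.5 × 5.78 m = 2.890 m = 2890.0 mm
λ = L_e / r_min = 2890.0 / 10.68 = 271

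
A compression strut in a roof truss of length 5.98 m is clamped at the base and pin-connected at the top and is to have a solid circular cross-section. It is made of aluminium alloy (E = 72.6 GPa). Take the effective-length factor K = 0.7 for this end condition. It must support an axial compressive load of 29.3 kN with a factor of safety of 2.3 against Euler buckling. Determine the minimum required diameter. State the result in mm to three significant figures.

d ≈ 76.1 mm

Required P_cr = n·P = 2.3 × 29.3 = 67.39 kN
L_e = K·L = 0.7 × 5.98 = 4.186 m
Required I = P_cr·L_e²/(π²E) = 6.739×10^4 × 4.186² / (π² × 7.26×10^10) = 1.648×10^-6 m⁴
I_req = 1.648×10^6 mm⁴
Solid circle: I = πd⁴/64  ⇒  d = (64I/π)^(1/4) = (64×1.648×10^6/π)^(1/4) = 76.1 mm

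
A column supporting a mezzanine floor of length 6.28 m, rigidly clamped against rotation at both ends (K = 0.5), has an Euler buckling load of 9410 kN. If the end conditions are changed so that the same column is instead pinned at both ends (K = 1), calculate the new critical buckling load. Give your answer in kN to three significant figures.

P_cr ≈ 2350 kN

P_cr ∝ 1/K², so P_cr,new = P_cr,old × (K_old/K_new)² = 9410 × (0.5/1)²
= 9410 × 0.2500 = 2350 kN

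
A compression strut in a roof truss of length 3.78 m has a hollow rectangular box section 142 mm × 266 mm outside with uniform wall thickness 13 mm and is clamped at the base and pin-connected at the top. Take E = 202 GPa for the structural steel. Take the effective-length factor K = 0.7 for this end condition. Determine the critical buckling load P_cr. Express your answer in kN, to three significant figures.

Inner dimensions: h_i = 266 − 2×13 = 240.0 mm, b_i = 142 − 2×13 = 116.0 mm
Weak-axis I_min = (h_o·b_o³ − h_i·b_i³)/12 with b_o = 142, b_i = 116.0 mm (shorter outer/inner sides).
I_min = (266×142³ − 240.0×116.0³)/12 = 3.225×10^7 mm⁴
I = 3.225×10^7 mm⁴ = 3.225×10^-5 m⁴
Effective length L_e = K·L = 0.7 × 3.78 = 2.646 m
P_cr = π²EI / L_e² = π² × 202×10⁹ × 3.225×10^-5 / 2.646² = 9.184×10^6 N

P_cr ≈ 9180 kN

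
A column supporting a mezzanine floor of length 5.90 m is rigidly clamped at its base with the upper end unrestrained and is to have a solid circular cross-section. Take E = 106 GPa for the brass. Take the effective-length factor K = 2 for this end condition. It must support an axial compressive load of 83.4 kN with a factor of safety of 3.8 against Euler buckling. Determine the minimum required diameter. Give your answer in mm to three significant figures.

d ≈ 171 mm

Required P_cr = n·P = 3.8 × 83.4 = 316.9 kN
L_e = K·L = 2 × 5.90 = 11.80 m
Required I = P_cr·L_e²/(π²E) = 3.169×10^5 × 11.80² / (π² × 1.06×10^11) = 4.218×10^-5 m⁴
I_req = 4.218×10^7 mm⁴
Solid circle: I = πd⁴/64  ⇒  d = (64I/π)^(1/4) = (64×4.218×10^7/π)^(1/4) = 171 mm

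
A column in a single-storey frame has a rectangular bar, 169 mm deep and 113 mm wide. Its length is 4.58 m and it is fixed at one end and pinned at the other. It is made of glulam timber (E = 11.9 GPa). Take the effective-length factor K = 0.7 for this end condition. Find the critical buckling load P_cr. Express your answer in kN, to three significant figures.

Buckling occurs about the weak axis: I_min = h·b³/12 with b = 113 mm (the shorter side).
I_min = 169×113³/12 = 2.032×10^7 mm⁴
I = 2.032×10^7 mm⁴ = 2.032×10^-5 m⁴
Effective length L_e = K·L = 0.7 × 4.58 = 3.206 m
P_cr = π²EI / L_e² = π² × 11.9×10⁹ × 2.032×10^-5 / 3.206² = 2.322×10^5 N

P_cr ≈ 232 kN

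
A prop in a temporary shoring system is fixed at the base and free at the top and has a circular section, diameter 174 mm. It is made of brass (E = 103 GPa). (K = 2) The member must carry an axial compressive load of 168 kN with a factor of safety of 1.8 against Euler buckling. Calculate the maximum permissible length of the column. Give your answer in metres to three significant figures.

L_max ≈ 6.15 m

I = πd⁴/64 = π×174⁴/64 = 4.500×10^7 mm⁴
I = 4.500×10^-5 m⁴
Required critical load P_cr = n·P = 1.8 × 168 = 302.4 kN = 3.024×10^5 N
From P_cr = π²EI/(K·L)²:  L = (1/K)·√(π²EI/P_cr) = (1/2)·√(π²×1.03×10^11×4.500×10^-5/3.024×10^5)
L = 6.15 m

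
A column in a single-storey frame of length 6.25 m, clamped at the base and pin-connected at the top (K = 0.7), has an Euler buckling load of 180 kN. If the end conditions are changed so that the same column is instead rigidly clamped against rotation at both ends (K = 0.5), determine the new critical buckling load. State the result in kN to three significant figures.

P_cr ∝ 1/K², so P_cr,new = P_cr,old × (K_old/K_new)² = 180 × (0.7/0.5)²
= 180 × 1.960 = 353 kN

P_cr ≈ 353 kN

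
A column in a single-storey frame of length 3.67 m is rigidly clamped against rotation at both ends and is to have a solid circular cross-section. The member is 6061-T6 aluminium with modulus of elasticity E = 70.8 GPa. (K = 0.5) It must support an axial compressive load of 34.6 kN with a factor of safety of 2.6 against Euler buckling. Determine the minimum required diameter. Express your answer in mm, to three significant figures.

Required P_cr = n·P = 2.6 × 34.6 = 89.96 kN
L_e = K·L = 0.5 × 3.67 = 1.835 m
Required I = P_cr·L_e²/(π²E) = 8.996×10^4 × 1.835² / (π² × 7.08×10^10) = 4.335×10^-7 m⁴
I_req = 4.335×10^5 mm⁴
Solid circle: I = πd⁴/64  ⇒  d = (64I/π)^(1/4) = (64×4.335×10^5/π)^(1/4) = 54.5 mm

d ≈ 54.5 mm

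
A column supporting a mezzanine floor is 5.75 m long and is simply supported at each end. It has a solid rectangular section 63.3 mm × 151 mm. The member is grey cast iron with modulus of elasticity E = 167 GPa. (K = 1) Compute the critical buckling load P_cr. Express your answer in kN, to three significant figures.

P_cr ≈ 159 kN

Buckling occurs about the weak axis: I_min = h·b³/12 with b = 63.3 mm (the shorter side).
I_min = 151×63.3³/12 = 3.192×10^6 mm⁴
I = 3.192×10^6 mm⁴ = 3.192×10^-6 m⁴
Effective length L_e = K·L = 1 × 5.75 = 5.750 m
P_cr = π²EI / L_e² = π² × 167×10⁹ × 3.192×10^-6 / 5.750² = 1.591×10^5 N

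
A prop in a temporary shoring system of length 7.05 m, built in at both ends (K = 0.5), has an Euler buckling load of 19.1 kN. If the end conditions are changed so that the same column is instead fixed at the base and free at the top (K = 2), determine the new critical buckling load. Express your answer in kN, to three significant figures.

P_cr ≈ 1.19 kN

P_cr ∝ 1/K², so P_cr,new = P_cr,old × (K_old/K_new)² = 19.1 × (0.5/2)²
= 19.1 × 0.06250 = 1.19 kN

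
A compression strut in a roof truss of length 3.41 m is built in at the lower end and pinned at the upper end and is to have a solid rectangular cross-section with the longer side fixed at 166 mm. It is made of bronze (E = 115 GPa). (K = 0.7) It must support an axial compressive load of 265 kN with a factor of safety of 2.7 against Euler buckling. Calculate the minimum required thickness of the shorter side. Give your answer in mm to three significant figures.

Required P_cr = n·P = 2.7 × 265 = 715.5 kN
L_e = K·L = 0.7 × 3.41 = 2.387 m
Required I = P_cr·L_e²/(π²E) = 7.155×10^5 × 2.387² / (π² × 1.15×10^11) = 3.592×10^-6 m⁴
I_req = 3.592×10^6 mm⁴
Rectangle, weak axis: I_min = h·b³/12 with h = 166 mm fixed  ⇒  b = (12I/h)^(1/3) = 63.8 mm

b ≈ 63.8 mm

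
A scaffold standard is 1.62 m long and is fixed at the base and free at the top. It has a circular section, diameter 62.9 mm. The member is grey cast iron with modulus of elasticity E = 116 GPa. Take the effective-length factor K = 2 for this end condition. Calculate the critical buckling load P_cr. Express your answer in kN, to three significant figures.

P_cr ≈ 83.8 kN

I = πd⁴/64 = π×62.9⁴/64 = 7.684×10^5 mm⁴
I = 7.684×10^5 mm⁴ = 7.684×10^-7 m⁴
Effective length L_e = K·L = 2 × 1.62 = 3.240 m
P_cr = π²EI / L_e² = π² × 116×10⁹ × 7.684×10^-7 / 3.240² = 8.380×10^4 N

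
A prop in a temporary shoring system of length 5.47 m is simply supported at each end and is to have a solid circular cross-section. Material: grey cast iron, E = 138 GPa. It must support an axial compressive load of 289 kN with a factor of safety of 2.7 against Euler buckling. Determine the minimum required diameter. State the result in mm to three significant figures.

d ≈ 137 mm

Required P_cr = n·P = 2.7 × 289 = 780.3 kN
L_e = K·L = 1 × 5.47 = 5.470 m
Required I = P_cr·L_e²/(π²E) = 7.803×10^5 × 5.470² / (π² × 1.38×10^11) = 1.714×10^-5 m⁴
I_req = 1.714×10^7 mm⁴
Solid circle: I = πd⁴/64  ⇒  d = (64I/π)^(1/4) = (64×1.714×10^7/π)^(1/4) = 137 mm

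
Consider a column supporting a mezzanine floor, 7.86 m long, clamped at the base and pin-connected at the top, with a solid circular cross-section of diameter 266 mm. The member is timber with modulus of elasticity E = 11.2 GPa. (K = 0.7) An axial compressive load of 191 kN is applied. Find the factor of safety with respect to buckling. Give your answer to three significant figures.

n ≈ 4.70

I = πd⁴/64 = π×266⁴/64 = 2.458×10^8 mm⁴
I = 2.458×10^8 mm⁴ = 2.458×10^-4 m⁴
Effective length L_e = K·L = 0.7 × 7.86 = 5.502 m
P_cr = π²EI / L_e² = π² × 11.2×10⁹ × 2.458×10^-4 / 5.502² = 8.974×10^5 N
Factor of safety n = P_cr / P = 897.37 / 191 = 4.70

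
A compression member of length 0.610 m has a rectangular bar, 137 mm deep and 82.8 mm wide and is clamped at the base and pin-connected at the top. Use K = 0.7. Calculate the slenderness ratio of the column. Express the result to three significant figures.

λ ≈ 17.9

For a rectangle r_min = b/√12 = 82.8/√12 = 23.90 mm
L_e = K·L = 0.7 × 0.610 m = 0.4270 m = 427.00 mm
λ = L_e / r_min = 427.00 / 23.90 = 17.9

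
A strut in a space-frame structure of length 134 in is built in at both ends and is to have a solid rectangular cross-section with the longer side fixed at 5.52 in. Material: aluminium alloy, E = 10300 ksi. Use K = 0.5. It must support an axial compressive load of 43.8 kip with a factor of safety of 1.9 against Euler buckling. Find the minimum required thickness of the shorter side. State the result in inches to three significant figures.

Required P_cr = n·P = 1.9 × 43.8 = 83.22 kip
L_e = K·L = 0.5 × 134 = 67.00 in
Required I = P_cr·L_e²/(π²E) = 8.322×10^4 × 67.00² / (π² × 1.03×10^7) = 3.675 in⁴
Rectangle, weak axis: I_min = h·b³/12 with h = 5.52 in fixed  ⇒  b = (12I/h)^(1/3) = 2.00 in

b ≈ 2.00 in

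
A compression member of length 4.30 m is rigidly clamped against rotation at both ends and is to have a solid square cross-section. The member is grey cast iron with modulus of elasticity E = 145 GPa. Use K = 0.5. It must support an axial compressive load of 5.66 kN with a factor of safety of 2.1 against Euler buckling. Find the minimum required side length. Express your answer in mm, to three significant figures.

Required P_cr = n·P = 2.1 × 5.66 = 11.89 kN
L_e = K·L = 0.5 × 4.30 = 2.150 m
Required I = P_cr·L_e²/(π²E) = 1.189×10^4 × 2.150² / (π² × 1.45×10^11) = 3.839×10^-8 m⁴
I_req = 3.839×10^4 mm⁴
Solid square: I = a⁴/12  ⇒  a = (12I)^(1/4) = (12×3.839×10^4)^(1/4) = 26.1 mm

a ≈ 26.1 mm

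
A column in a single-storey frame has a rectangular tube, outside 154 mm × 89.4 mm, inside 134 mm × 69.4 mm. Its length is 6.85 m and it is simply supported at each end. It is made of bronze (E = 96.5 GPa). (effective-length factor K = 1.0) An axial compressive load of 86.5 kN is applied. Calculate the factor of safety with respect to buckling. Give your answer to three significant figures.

n ≈ 1.28

Weak-axis I_min = (h_o·b_o³ − h_i·b_i³)/12 with b_o = 89.4, b_i = 69.40 mm (shorter outer/inner sides).
I_min = (154×89.4³ − 134.0×69.40³)/12 = 5.437×10^6 mm⁴
I = 5.437×10^6 mm⁴ = 5.437×10^-6 m⁴
Effective length L_e = K·L = 1 × 6.85 = 6.850 m
P_cr = π²EI / L_e² = π² × 96.5×10⁹ × 5.437×10^-6 / 6.850² = 1.104×10^5 N
Factor of safety n = P_cr / P = 110.36 / 86.5 = 1.28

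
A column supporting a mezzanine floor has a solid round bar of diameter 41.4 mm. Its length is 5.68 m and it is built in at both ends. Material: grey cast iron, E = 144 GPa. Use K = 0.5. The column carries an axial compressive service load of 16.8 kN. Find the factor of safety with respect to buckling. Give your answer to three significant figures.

I = πd⁴/64 = π×41.4⁴/64 = 1.442×10^5 mm⁴
I = 1.442×10^5 mm⁴ = 1.442×10^-7 m⁴
Effective length L_e = K·L = 0.5 × 5.68 = 2.840 m
P_cr = π²EI / L_e² = π² × 144×10⁹ × 1.442×10^-7 / 2.840² = 2.541×10^4 N
Factor of safety n = P_cr / P = 25.410 / 16.8 = 1.51

n ≈ 1.51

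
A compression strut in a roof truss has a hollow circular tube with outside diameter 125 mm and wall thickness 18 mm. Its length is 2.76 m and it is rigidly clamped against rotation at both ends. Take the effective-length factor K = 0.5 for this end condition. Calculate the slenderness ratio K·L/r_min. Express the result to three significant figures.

λ ≈ 36.0

Inner diameter d_i = 125 − 2×18 = 89.00 mm
I = π(d_o⁴ − d_i⁴)/64 = π(125⁴ − 89.00⁴)/64 = 8.904×10^6 mm⁴
A = 6.051×10^3 mm²;  r_min = √(I/A) = √(8.904×10^6/6.051×10^3) = 38.36 mm
L_e = K·L = 0.5 × 2.76 m = 1.380 m = 1380.0 mm
λ = L_e / r_min = 1380.0 / 38.36 = 36.0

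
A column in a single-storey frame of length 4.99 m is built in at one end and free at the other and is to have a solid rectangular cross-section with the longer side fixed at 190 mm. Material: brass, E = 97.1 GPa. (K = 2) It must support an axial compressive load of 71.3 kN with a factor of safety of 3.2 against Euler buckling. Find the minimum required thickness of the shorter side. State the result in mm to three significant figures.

b ≈ 114 mm

Required P_cr = n·P = 3.2 × 71.3 = 228.2 kN
L_e = K·L = 2 × 4.99 = 9.980 m
Required I = P_cr·L_e²/(π²E) = 2.282×10^5 × 9.980² / (π² × 9.71×10^10) = 2.371×10^-5 m⁴
I_req = 2.371×10^7 mm⁴
Rectangle, weak axis: I_min = h·b³/12 with h = 190 mm fixed  ⇒  b = (12I/h)^(1/3) = 114 mm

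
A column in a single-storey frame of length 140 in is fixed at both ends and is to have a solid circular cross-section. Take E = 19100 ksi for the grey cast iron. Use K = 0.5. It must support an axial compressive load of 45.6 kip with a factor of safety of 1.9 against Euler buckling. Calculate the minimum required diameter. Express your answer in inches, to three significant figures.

d ≈ 2.60 in

Required P_cr = n·P = 1.9 × 45.6 = 86.64 kip
L_e = K·L = 0.5 × 140 = 70.00 in
Required I = P_cr·L_e²/(π²E) = 8.664×10^4 × 70.00² / (π² × 1.91×10^7) = 2.252 in⁴
Solid circle: I = πd⁴/64  ⇒  d = (64I/π)^(1/4) = (64×2.252/π)^(1/4) = 2.60 in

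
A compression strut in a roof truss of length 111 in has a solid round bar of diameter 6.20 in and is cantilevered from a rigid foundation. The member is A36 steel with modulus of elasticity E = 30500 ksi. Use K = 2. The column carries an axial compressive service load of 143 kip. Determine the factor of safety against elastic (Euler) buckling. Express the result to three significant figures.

I = πd⁴/64 = π×6.20⁴/64 = 72.53 in⁴
Effective length L_e = K·L = 2 × 111 = 222.0 in
P_cr = π²EI / L_e² = π² × 30500×10³ × 72.53 / 222.0² = 4.430×10^5 lb
Factor of safety n = P_cr / P = 443.03 / 143 = 3.10

n ≈ 3.10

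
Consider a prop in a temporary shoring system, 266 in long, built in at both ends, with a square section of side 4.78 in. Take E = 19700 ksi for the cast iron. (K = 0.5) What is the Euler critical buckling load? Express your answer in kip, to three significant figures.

I = a⁴/12 = 4.78⁴/12 = 43.50 in⁴
Effective length L_e = K·L = 0.5 × 266 = 133.0 in
P_cr = π²EI / L_e² = π² × 19700×10³ × 43.50 / 133.0² = 4.782×10^5 lb

P_cr ≈ 478 kip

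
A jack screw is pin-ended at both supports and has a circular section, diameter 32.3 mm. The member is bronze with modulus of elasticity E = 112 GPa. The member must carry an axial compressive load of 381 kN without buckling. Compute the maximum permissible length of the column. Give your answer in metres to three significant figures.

I = πd⁴/64 = π×32.3⁴/64 = 5.343×10^4 mm⁴
I = 5.343×10^-8 m⁴
At the buckling limit P_cr = P = 3.810×10^5 N
From P_cr = π²EI/(K·L)²:  L = (1/K)·√(π²EI/P_cr) = (1/1)·√(π²×1.12×10^11×5.343×10^-8/3.810×10^5)
L = 0.394 m

L_max ≈ 0.394 m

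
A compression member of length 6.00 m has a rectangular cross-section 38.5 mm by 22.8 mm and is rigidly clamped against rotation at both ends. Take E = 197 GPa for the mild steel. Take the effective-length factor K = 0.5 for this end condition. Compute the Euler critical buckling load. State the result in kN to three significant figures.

P_cr ≈ 8.21 kN

Buckling occurs about the weak axis: I_min = h·b³/12 with b = 22.8 mm (the shorter side).
I_min = 38.5×22.8³/12 = 3.803×10^4 mm⁴
I = 3.803×10^4 mm⁴ = 3.803×10^-8 m⁴
Effective length L_e = K·L = 0.5 × 6.00 = 3.000 m
P_cr = π²EI / L_e² = π² × 197×10⁹ × 3.803×10^-8 / 3.000² = 8.215×10^3 N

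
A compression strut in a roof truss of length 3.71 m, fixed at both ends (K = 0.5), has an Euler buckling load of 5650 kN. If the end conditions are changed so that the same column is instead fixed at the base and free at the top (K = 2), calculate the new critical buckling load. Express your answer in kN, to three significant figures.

P_cr ≈ 353 kN

P_cr ∝ 1/K², so P_cr,new = P_cr,old × (K_old/K_new)² = 5650 × (0.5/2)²
= 5650 × 0.06250 = 353 kN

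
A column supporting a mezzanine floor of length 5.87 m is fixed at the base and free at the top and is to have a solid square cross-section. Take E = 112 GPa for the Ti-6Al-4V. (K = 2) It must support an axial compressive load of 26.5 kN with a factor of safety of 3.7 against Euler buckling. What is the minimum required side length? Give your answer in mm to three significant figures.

a ≈ 110 mm

Required P_cr = n·P = 3.7 × 26.5 = 98.05 kN
L_e = K·L = 2 × 5.87 = 11.74 m
Required I = P_cr·L_e²/(π²E) = 9.805×10^4 × 11.74² / (π² × 1.12×10^11) = 1.223×10^-5 m⁴
I_req = 1.223×10^7 mm⁴
Solid square: I = a⁴/12  ⇒  a = (12I)^(1/4) = (12×1.223×10^7)^(1/4) = 110 mm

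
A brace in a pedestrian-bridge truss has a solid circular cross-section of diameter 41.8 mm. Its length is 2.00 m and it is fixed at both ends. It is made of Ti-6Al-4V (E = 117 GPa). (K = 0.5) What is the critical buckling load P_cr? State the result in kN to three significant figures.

I = πd⁴/64 = π×41.8⁴/64 = 1.499×10^5 mm⁴
I = 1.499×10^5 mm⁴ = 1.499×10^-7 m⁴
Effective length L_e = K·L = 0.5 × 2.00 = 1.000 m
P_cr = π²EI / L_e² = π² × 117×10⁹ × 1.499×10^-7 / 1.000² = 1.730×10^5 N

P_cr ≈ 173 kN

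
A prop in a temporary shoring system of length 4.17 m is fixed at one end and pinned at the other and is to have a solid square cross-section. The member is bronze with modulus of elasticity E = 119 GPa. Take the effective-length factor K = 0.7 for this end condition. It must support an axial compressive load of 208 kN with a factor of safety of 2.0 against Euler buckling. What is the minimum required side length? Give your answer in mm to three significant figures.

Required P_cr = n·P = 2.0 × 208 = 416.0 kN
L_e = K·L = 0.7 × 4.17 = 2.919 m
Required I = P_cr·L_e²/(π²E) = 4.160×10^5 × 2.919² / (π² × 1.19×10^11) = 3.018×10^-6 m⁴
I_req = 3.018×10^6 mm⁴
Solid square: I = a⁴/12  ⇒  a = (12I)^(1/4) = (12×3.018×10^6)^(1/4) = 77.6 mm

a ≈ 77.6 mm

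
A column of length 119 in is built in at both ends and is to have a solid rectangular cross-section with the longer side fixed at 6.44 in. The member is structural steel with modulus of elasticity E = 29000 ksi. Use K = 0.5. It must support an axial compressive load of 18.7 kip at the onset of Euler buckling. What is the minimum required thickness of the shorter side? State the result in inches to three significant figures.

L_e = K·L = 0.5 × 119 = 59.50 in
Required I = P_cr·L_e²/(π²E) = 1.870×10^4 × 59.50² / (π² × 2.90×10^7) = 0.2313 in⁴
Rectangle, weak axis: I_min = h·b³/12 with h = 6.44 in fixed  ⇒  b = (12I/h)^(1/3) = 0.755 in

b ≈ 0.755 in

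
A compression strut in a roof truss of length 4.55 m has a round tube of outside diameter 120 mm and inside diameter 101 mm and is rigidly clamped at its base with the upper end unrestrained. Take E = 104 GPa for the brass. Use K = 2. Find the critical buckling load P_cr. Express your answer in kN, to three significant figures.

P_cr ≈ 62.9 kN

d_o = 120 mm, d_i = 101 mm
I = π(d_o⁴ − d_i⁴)/64 = π(120⁴ − 101.0⁴)/64 = 5.071×10^6 mm⁴
I = 5.071×10^6 mm⁴ = 5.071×10^-6 m⁴
Effective length L_e = K·L = 2 × 4.55 = 9.100 m
P_cr = π²EI / L_e² = π² × 104×10⁹ × 5.071×10^-6 / 9.100² = 6.285×10^4 N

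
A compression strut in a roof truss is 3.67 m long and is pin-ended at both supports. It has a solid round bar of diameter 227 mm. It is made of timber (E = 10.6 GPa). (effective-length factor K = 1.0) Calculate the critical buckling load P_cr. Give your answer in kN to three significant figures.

I = πd⁴/64 = π×227⁴/64 = 1.303×10^8 mm⁴
I = 1.303×10^8 mm⁴ = 1.303×10^-4 m⁴
Effective length L_e = K·L = 1 × 3.67 = 3.670 m
P_cr = π²EI / L_e² = π² × 10.6×10⁹ × 1.303×10^-4 / 3.670² = 1.012×10^6 N

P_cr ≈ 1010 kN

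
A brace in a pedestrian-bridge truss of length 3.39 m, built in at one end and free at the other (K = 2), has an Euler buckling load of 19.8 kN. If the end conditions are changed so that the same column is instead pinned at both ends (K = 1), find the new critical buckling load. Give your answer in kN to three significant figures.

P_cr ∝ 1/K², so P_cr,new = P_cr,old × (K_old/K_new)² = 19.8 × (2/1)²
= 19.8 × 4.000 = 79.2 kN

P_cr ≈ 79.2 kN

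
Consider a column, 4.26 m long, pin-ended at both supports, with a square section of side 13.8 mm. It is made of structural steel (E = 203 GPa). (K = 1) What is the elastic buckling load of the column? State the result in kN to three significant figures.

P_cr ≈ 0.334 kN

I = a⁴/12 = 13.8⁴/12 = 3.022×10^3 mm⁴
I = 3.022×10^3 mm⁴ = 3.022×10^-9 m⁴
Effective length L_e = K·L = 1 × 4.26 = 4.260 m
P_cr = π²EI / L_e² = π² × 203×10⁹ × 3.022×10^-9 / 4.260² = 333.7 N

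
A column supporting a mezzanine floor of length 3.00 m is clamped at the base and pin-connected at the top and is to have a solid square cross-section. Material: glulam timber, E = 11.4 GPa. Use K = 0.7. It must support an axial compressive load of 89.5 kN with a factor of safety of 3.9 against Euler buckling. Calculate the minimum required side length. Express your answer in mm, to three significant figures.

a ≈ 113 mm

Required P_cr = n·P = 3.9 × 89.5 = 349.0 kN
L_e = K·L = 0.7 × 3.00 = 2.100 m
Required I = P_cr·L_e²/(π²E) = 3.490×10^5 × 2.100² / (π² × 1.14×10^10) = 1.368×10^-5 m⁴
I_req = 1.368×10^7 mm⁴
Solid square: I = a⁴/12  ⇒  a = (12I)^(1/4) = (12×1.368×10^7)^(1/4) = 113 mm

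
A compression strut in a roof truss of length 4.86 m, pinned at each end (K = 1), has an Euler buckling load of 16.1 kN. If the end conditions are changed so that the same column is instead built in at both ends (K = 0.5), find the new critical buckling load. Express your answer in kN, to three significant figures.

P_cr ≈ 64.4 kN

P_cr ∝ 1/K², so P_cr,new = P_cr,old × (K_old/K_new)² = 16.1 × (1/0.5)²
= 16.1 × 4.000 = 64.4 kN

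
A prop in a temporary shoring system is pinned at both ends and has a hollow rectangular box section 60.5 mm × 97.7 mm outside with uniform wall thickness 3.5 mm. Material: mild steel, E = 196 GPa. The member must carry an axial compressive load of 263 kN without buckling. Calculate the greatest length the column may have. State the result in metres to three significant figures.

L_max ≈ 2.18 m

Inner dimensions: h_i = 97.7 − 2×3.5 = 90.70 mm, b_i = 60.5 − 2×3.5 = 53.50 mm
Weak-axis I_min = (h_o·b_o³ − h_i·b_i³)/12 with b_o = 60.5, b_i = 53.50 mm (shorter outer/inner sides).
I_min = (97.7×60.5³ − 90.70×53.50³)/12 = 6.455×10^5 mm⁴
I = 6.455×10^-7 m⁴
At the buckling limit P_cr = P = 2.630×10^5 N
From P_cr = π²EI/(K·L)²:  L = (1/K)·√(π²EI/P_cr) = (1/1)·√(π²×1.96×10^11×6.455×10^-7/2.630×10^5)
L = 2.18 m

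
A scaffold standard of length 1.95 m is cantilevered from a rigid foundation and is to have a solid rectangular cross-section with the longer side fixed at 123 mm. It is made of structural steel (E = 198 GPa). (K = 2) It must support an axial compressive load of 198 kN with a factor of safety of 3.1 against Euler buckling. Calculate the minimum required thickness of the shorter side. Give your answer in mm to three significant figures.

b ≈ 77.5 mm

Required P_cr = n·P = 3.1 × 198 = 613.8 kN
L_e = K·L = 2 × 1.95 = 3.900 m
Required I = P_cr·L_e²/(π²E) = 6.138×10^5 × 3.900² / (π² × 1.98×10^11) = 4.777×10^-6 m⁴
I_req = 4.777×10^6 mm⁴
Rectangle, weak axis: I_min = h·b³/12 with h = 123 mm fixed  ⇒  b = (12I/h)^(1/3) = 77.5 mm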